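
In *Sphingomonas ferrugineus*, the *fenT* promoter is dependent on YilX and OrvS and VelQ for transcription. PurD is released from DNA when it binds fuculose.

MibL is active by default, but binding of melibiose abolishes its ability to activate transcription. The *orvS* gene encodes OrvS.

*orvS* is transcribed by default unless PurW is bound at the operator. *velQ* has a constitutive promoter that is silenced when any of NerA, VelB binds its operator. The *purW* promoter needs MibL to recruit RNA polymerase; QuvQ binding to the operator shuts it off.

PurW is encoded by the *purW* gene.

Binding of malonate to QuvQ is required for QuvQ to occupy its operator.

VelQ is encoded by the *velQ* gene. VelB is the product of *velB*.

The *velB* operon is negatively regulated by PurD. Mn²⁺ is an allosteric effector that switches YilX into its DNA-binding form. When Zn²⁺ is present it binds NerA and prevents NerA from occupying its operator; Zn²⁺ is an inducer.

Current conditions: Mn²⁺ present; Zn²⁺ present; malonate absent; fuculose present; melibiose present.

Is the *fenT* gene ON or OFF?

Mn²⁺ is present, so YilX is active.
Malonate is absent, so QuvQ is inactive.
Melibiose is present, so MibL is inactive.
Required activator MibL is absent, so *purW* is not transcribed.
So PurW is not produced.
With no repressor bound, *orvS* is transcribed.
So OrvS is produced and active.
Zn²⁺ is present, so NerA is inactive.
Fuculose is present, so PurD is inactive.
With no repressor bound, *velB* is transcribed.
So VelB is produced and active.
With repressor VelB bound, *velQ* is not transcribed.
So VelQ is not produced.
Required activator VelQ is absent, so *fenT* is not transcribed.

OFF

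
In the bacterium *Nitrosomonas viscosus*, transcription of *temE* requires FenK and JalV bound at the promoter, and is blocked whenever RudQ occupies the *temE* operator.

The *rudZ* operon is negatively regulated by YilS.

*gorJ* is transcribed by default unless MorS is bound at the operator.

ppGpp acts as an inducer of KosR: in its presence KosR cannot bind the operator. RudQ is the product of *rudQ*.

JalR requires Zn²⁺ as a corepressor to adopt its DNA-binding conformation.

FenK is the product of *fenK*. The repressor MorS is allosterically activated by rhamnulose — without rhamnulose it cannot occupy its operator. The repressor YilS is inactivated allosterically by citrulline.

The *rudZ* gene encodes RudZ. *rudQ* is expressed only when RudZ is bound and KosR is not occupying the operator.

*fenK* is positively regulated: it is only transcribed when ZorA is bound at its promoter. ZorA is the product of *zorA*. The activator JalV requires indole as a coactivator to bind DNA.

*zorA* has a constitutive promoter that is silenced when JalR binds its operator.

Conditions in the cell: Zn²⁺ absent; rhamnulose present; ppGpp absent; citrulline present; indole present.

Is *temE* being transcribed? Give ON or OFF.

Zn²⁺ is absent, so JalR is inactive.
With no repressor bound, *zorA* is transcribed.
So ZorA is produced and active.
No repressor is bound and ZorA is active, so *fenK* is transcribed.
So FenK is produced and active.
Indole is present, so JalV is active.
Citrulline is present, so YilS is inactive.
With no repressor bound, *rudZ* is transcribed.
So RudZ is produced and active.
ppGpp is absent, so KosR is active.
With repressor KosR bound, *rudQ* is not transcribed.
So RudQ is not produced.
No repressor is bound and FenK and JalV are active, so *temE* is transcribed.

ON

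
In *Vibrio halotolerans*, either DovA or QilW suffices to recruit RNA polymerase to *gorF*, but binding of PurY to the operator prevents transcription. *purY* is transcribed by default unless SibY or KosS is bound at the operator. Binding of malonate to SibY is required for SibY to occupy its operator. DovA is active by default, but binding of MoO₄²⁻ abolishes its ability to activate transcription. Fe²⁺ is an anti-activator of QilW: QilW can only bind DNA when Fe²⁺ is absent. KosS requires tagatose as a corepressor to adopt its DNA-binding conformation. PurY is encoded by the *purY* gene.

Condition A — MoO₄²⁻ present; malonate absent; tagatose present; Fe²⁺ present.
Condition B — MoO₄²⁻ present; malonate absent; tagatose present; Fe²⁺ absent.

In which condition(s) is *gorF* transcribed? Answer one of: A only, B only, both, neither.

B only

Condition A:
MoO₄²⁻ is present, so DovA is inactive.
Malonate is absent, so SibY is inactive.
Tagatose is present, so KosS is active.
With repressor KosS bound, *purY* is not transcribed.
So PurY is not produced.
Fe²⁺ is present, so QilW is inactive.
No activator is available at the *gorF* promoter, so *gorF* is not transcribed.
→ *gorF* is OFF in A.
Condition B:
MoO₄²⁻ is present, so DovA is inactive.
Malonate is absent, so SibY is inactive.
Tagatose is present, so KosS is active.
With repressor KosS bound, *purY* is not transcribed.
So PurY is not produced.
Fe²⁺ is absent, so QilW is active.
Activator QilW is present, so *gorF* is transcribed.
→ *gorF* is ON in B.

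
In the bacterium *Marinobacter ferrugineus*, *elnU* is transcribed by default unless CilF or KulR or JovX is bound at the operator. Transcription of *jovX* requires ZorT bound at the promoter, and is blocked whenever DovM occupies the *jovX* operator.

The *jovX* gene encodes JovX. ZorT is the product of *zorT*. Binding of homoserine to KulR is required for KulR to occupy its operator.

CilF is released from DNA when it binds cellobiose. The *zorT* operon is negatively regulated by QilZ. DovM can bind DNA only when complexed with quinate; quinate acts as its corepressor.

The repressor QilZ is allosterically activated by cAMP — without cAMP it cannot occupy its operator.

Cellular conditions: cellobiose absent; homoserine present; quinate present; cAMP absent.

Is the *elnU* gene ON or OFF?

OFF

Cellobiose is absent, so CilF is active.
Homoserine is present, so KulR is active.
Quinate is present, so DovM is active.
cAMP is absent, so QilZ is inactive.
With no repressor bound, *zorT* is transcribed.
So ZorT is produced and active.
With repressor DovM bound, *jovX* is not transcribed.
So JovX is not produced.
With repressor CilF bound, *elnU* is not transcribed.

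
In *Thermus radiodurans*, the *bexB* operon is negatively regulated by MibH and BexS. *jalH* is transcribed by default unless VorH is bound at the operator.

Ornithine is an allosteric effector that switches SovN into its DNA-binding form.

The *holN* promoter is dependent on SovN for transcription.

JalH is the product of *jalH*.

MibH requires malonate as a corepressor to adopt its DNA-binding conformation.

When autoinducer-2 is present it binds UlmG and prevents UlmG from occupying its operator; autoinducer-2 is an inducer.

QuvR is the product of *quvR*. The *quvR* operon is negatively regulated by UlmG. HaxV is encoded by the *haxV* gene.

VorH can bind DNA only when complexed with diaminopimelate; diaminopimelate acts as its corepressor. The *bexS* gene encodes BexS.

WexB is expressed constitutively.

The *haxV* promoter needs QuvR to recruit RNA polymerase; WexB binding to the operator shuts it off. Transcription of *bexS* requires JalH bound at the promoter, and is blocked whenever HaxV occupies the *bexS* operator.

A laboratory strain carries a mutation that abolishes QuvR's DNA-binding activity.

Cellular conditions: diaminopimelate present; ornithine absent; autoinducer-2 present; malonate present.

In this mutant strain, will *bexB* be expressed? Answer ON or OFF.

OFF

Malonate is present, so MibH is active.
Diaminopimelate is present, so VorH is active.
With repressor VorH bound, *jalH* is not transcribed.
So JalH is not produced.
WexB is produced constitutively and is active.
QuvR is non-functional in this strain, so it has no effect.
With repressor WexB bound, *haxV* is not transcribed.
So HaxV is not produced.
Required activator JalH is absent, so *bexS* is not transcribed.
So BexS is not produced.
With repressor MibH bound, *bexB* is not transcribed.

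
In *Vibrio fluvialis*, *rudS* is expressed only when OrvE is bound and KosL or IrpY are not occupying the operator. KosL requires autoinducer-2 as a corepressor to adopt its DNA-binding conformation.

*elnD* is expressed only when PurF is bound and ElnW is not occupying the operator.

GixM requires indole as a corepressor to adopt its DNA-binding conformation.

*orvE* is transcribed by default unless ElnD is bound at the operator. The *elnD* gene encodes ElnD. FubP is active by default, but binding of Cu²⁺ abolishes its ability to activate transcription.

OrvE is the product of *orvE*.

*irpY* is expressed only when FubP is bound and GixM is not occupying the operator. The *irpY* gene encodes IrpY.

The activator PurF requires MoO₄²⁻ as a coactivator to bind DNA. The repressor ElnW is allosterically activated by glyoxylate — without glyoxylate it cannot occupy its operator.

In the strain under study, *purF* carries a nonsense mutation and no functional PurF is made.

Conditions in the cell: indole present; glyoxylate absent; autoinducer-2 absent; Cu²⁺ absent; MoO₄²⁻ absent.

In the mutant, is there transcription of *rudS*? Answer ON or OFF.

ON

Glyoxylate is absent, so ElnW is inactive.
PurF is non-functional in this strain, so it has no effect.
Required activator PurF is absent, so *elnD* is not transcribed.
So ElnD is not produced.
With no repressor bound, *orvE* is transcribed.
So OrvE is produced and active.
Autoinducer-2 is absent, so KosL is inactive.
Cu²⁺ is absent, so FubP is active.
Indole is present, so GixM is active.
With repressor GixM bound, *irpY* is not transcribed.
So IrpY is not produced.
No repressor is bound and OrvE is active, so *rudS* is transcribed.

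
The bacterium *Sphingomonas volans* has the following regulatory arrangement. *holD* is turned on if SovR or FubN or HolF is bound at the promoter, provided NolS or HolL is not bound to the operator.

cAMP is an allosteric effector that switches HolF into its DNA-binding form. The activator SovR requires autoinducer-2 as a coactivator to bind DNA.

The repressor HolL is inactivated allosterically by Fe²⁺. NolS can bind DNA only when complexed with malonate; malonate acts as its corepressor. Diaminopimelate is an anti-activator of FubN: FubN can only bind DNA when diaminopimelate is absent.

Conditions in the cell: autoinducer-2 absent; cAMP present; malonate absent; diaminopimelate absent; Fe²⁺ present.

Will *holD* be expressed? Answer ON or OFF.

Malonate is absent, so NolS is inactive.
Fe²⁺ is present, so HolL is inactive.
Autoinducer-2 is absent, so SovR is inactive.
Diaminopimelate is absent, so FubN is active.
cAMP is present, so HolF is active.
Activator FubN is present, so *holD* is transcribed.

ON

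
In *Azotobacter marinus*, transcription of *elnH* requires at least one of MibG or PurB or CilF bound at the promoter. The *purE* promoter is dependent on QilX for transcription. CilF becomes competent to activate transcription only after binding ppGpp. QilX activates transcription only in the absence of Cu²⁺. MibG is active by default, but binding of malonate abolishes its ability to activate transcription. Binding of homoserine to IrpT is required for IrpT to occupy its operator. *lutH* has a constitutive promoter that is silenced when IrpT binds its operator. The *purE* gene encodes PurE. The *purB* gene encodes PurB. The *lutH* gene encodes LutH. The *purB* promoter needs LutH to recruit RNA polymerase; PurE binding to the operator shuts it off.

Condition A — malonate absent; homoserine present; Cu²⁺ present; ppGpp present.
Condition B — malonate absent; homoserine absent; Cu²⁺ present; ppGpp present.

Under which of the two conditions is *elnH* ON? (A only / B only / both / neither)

both

Condition A:
Malonate is absent, so MibG is active.
Homoserine is present, so IrpT is active.
With repressor IrpT bound, *lutH* is not transcribed.
So LutH is not produced.
Cu²⁺ is present, so QilX is inactive.
Required activator QilX is absent, so *purE* is not transcribed.
So PurE is not produced.
Required activator LutH is absent, so *purB* is not transcribed.
So PurB is not produced.
ppGpp is present, so CilF is active.
Activator MibG is present, so *elnH* is transcribed.
→ *elnH* is ON in A.
Condition B:
Malonate is absent, so MibG is active.
Homoserine is absent, so IrpT is inactive.
With no repressor bound, *lutH* is transcribed.
So LutH is produced and active.
Cu²⁺ is present, so QilX is inactive.
Required activator QilX is absent, so *purE* is not transcribed.
So PurE is not produced.
No repressor is bound and LutH is active, so *purB* is transcribed.
So PurB is produced and active.
ppGpp is present, so CilF is active.
Activator MibG is present, so *elnH* is transcribed.
→ *elnH* is ON in B.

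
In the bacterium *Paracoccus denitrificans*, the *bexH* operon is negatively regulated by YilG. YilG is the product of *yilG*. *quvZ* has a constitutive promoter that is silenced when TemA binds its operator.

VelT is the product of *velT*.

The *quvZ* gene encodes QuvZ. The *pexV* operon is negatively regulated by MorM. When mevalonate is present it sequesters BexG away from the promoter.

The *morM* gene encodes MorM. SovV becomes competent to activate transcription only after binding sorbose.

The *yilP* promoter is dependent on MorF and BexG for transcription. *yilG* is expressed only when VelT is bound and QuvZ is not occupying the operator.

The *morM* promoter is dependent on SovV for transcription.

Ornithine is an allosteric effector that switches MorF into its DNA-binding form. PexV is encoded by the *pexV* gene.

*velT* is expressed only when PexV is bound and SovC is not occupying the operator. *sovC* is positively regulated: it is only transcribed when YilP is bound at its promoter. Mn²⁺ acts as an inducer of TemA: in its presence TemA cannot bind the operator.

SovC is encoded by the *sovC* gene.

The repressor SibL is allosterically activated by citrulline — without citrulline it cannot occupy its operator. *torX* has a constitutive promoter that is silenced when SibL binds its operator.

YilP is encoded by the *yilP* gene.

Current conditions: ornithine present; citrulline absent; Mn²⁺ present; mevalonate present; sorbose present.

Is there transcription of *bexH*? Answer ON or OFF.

ON

Sorbose is present, so SovV is active.
No repressor is bound and SovV is active, so *morM* is transcribed.
So MorM is produced and active.
With repressor MorM bound, *pexV* is not transcribed.
So PexV is not produced.
Ornithine is present, so MorF is active.
Mevalonate is present, so BexG is inactive.
Required activator BexG is absent, so *yilP* is not transcribed.
So YilP is not produced.
Required activator YilP is absent, so *sovC* is not transcribed.
So SovC is not produced.
Required activator PexV is absent, so *velT* is not transcribed.
So VelT is not produced.
Mn²⁺ is present, so TemA is inactive.
With no repressor bound, *quvZ* is transcribed.
So QuvZ is produced and active.
With repressor QuvZ bound, *yilG* is not transcribed.
So YilG is not produced.
With no repressor bound, *bexH* is transcribed.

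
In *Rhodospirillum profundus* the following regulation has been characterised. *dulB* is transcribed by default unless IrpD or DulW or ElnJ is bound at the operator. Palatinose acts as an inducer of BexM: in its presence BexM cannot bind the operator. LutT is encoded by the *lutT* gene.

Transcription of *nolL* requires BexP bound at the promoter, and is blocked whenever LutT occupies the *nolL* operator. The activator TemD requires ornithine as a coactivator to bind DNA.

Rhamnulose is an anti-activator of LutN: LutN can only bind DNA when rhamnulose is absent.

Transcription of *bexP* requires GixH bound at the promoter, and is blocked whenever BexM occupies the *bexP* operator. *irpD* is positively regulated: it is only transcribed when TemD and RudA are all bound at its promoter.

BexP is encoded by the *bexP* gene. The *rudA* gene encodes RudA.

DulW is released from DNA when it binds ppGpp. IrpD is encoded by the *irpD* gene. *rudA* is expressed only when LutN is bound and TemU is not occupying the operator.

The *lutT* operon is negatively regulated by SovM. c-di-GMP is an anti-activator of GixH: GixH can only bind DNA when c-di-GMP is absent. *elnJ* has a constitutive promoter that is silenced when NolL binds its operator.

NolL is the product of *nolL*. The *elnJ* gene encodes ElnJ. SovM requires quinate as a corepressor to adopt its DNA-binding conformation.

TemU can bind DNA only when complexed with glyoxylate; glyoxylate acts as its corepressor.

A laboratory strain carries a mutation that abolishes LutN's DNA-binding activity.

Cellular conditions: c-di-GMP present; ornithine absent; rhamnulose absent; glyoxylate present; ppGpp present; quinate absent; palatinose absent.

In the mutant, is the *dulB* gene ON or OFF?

OFF

Ornithine is absent, so TemD is inactive.
Glyoxylate is present, so TemU is active.
LutN is non-functional in this strain, so it has no effect.
With repressor TemU bound, *rudA* is not transcribed.
So RudA is not produced.
Required activator TemD is absent, so *irpD* is not transcribed.
So IrpD is not produced.
ppGpp is present, so DulW is inactive.
c-di-GMP is present, so GixH is inactive.
Palatinose is absent, so BexM is active.
With repressor BexM bound, *bexP* is not transcribed.
So BexP is not produced.
Quinate is absent, so SovM is inactive.
With no repressor bound, *lutT* is transcribed.
So LutT is produced and active.
With repressor LutT bound, *nolL* is not transcribed.
So NolL is not produced.
With no repressor bound, *elnJ* is transcribed.
So ElnJ is produced and active.
With repressor ElnJ bound, *dulB* is not transcribed.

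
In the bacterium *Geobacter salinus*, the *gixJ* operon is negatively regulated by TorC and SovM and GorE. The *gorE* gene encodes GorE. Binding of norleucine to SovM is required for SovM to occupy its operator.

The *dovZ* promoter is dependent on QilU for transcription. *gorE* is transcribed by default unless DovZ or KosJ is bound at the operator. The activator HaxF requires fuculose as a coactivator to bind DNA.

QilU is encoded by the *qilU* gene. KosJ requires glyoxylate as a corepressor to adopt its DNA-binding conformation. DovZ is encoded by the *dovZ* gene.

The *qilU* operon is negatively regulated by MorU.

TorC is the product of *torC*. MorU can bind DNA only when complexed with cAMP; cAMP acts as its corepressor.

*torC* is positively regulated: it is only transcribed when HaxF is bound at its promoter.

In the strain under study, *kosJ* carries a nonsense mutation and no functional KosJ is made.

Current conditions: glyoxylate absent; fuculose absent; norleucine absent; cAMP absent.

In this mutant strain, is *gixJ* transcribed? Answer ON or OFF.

Fuculose is absent, so HaxF is inactive.
Required activator HaxF is absent, so *torC* is not transcribed.
So TorC is not produced.
Norleucine is absent, so SovM is inactive.
cAMP is absent, so MorU is inactive.
With no repressor bound, *qilU* is transcribed.
So QilU is produced and active.
No repressor is bound and QilU is active, so *dovZ* is transcribed.
So DovZ is produced and active.
KosJ is non-functional in this strain, so it has no effect.
With repressor DovZ bound, *gorE* is not transcribed.
So GorE is not produced.
With no repressor bound, *gixJ* is transcribed.

ON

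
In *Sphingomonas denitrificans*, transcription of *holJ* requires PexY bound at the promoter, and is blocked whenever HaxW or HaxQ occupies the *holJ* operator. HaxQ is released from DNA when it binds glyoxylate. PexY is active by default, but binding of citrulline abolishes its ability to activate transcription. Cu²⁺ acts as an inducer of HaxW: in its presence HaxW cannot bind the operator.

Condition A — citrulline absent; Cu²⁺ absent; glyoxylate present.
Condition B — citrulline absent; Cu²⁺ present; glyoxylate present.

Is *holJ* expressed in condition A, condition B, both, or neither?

Condition A:
Citrulline is absent, so PexY is active.
Cu²⁺ is absent, so HaxW is active.
Glyoxylate is present, so HaxQ is inactive.
With repressor HaxW bound, *holJ* is not transcribed.
→ *holJ* is OFF in A.
Condition B:
Citrulline is absent, so PexY is active.
Cu²⁺ is present, so HaxW is inactive.
Glyoxylate is present, so HaxQ is inactive.
No repressor is bound and PexY is active, so *holJ* is transcribed.
→ *holJ* is ON in B.

B only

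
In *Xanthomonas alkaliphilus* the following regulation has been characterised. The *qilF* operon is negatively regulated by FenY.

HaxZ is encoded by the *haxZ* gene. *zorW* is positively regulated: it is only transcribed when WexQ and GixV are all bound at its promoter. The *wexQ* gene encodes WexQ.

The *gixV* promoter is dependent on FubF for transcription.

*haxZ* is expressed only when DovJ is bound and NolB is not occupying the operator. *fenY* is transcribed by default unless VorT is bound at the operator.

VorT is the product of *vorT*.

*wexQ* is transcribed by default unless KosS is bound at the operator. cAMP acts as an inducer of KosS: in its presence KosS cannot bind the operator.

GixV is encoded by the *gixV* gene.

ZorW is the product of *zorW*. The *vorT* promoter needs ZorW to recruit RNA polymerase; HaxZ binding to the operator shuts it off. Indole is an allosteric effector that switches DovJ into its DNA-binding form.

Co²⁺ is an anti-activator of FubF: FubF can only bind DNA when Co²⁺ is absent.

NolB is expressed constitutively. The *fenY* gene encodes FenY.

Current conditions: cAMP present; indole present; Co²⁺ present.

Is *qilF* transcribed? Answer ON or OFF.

OFF

cAMP is present, so KosS is inactive.
With no repressor bound, *wexQ* is transcribed.
So WexQ is produced and active.
Co²⁺ is present, so FubF is inactive.
Required activator FubF is absent, so *gixV* is not transcribed.
So GixV is not produced.
Required activator GixV is absent, so *zorW* is not transcribed.
So ZorW is not produced.
NolB is produced constitutively and is active.
Indole is present, so DovJ is active.
With repressor NolB bound, *haxZ* is not transcribed.
So HaxZ is not produced.
Required activator ZorW is absent, so *vorT* is not transcribed.
So VorT is not produced.
With no repressor bound, *fenY* is transcribed.
So FenY is produced and active.
With repressor FenY bound, *qilF* is not transcribed.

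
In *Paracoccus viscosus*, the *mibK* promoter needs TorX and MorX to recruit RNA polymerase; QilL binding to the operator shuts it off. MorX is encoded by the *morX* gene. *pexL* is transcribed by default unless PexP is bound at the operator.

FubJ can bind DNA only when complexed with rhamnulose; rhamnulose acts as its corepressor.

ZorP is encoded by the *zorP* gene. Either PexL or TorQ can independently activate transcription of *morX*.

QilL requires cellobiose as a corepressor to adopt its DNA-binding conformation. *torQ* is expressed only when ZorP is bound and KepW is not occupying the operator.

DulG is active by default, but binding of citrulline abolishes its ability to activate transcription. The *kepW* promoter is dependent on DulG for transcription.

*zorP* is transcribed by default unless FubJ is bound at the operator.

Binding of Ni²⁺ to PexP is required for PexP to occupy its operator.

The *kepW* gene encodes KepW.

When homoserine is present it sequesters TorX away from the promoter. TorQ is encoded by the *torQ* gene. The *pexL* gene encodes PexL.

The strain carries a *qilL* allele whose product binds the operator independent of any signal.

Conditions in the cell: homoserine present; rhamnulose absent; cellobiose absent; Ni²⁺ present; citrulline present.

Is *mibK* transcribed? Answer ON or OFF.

Homoserine is present, so TorX is inactive.
QilL is constitutively active in this strain.
Ni²⁺ is present, so PexP is active.
With repressor PexP bound, *pexL* is not transcribed.
So PexL is not produced.
Citrulline is present, so DulG is inactive.
Required activator DulG is absent, so *kepW* is not transcribed.
So KepW is not produced.
Rhamnulose is absent, so FubJ is inactive.
With no repressor bound, *zorP* is transcribed.
So ZorP is produced and active.
No repressor is bound and ZorP is active, so *torQ* is transcribed.
So TorQ is produced and active.
Activator TorQ is present, so *morX* is transcribed.
So MorX is produced and active.
With repressor QilL bound, *mibK* is not transcribed.

OFF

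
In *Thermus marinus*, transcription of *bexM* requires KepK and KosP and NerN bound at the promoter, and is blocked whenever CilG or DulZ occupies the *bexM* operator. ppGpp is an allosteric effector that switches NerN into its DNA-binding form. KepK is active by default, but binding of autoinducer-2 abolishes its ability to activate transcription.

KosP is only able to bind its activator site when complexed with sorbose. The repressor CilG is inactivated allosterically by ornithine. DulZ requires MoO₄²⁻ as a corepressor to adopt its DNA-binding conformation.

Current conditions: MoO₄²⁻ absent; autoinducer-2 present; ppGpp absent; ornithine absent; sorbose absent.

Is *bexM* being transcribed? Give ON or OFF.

OFF

Ornithine is absent, so CilG is active.
Autoinducer-2 is present, so KepK is inactive.
Sorbose is absent, so KosP is inactive.
ppGpp is absent, so NerN is inactive.
MoO₄²⁻ is absent, so DulZ is inactive.
With repressor CilG bound, *bexM* is not transcribed.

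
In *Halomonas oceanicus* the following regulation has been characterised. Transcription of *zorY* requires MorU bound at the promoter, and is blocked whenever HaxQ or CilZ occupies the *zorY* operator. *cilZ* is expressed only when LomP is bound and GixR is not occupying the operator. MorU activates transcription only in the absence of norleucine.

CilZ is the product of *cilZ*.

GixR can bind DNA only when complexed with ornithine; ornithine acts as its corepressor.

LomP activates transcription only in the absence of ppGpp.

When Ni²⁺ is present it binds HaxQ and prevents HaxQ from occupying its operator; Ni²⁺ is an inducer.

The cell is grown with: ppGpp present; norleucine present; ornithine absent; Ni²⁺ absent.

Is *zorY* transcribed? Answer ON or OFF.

OFF

Ni²⁺ is absent, so HaxQ is active.
ppGpp is present, so LomP is inactive.
Ornithine is absent, so GixR is inactive.
Required activator LomP is absent, so *cilZ* is not transcribed.
So CilZ is not produced.
Norleucine is present, so MorU is inactive.
With repressor HaxQ bound, *zorY* is not transcribed.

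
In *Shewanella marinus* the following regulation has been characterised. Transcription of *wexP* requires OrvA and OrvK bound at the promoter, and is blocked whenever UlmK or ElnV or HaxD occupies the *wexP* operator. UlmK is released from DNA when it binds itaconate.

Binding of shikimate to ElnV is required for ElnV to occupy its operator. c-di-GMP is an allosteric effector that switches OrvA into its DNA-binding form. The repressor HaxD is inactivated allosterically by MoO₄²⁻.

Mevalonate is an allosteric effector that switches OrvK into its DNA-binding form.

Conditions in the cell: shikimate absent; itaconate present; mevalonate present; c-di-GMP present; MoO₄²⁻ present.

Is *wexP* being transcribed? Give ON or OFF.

c-di-GMP is present, so OrvA is active.
Itaconate is present, so UlmK is inactive.
Shikimate is absent, so ElnV is inactive.
MoO₄²⁻ is present, so HaxD is inactive.
Mevalonate is present, so OrvK is active.
No repressor is bound and OrvA and OrvK are active, so *wexP* is transcribed.

ON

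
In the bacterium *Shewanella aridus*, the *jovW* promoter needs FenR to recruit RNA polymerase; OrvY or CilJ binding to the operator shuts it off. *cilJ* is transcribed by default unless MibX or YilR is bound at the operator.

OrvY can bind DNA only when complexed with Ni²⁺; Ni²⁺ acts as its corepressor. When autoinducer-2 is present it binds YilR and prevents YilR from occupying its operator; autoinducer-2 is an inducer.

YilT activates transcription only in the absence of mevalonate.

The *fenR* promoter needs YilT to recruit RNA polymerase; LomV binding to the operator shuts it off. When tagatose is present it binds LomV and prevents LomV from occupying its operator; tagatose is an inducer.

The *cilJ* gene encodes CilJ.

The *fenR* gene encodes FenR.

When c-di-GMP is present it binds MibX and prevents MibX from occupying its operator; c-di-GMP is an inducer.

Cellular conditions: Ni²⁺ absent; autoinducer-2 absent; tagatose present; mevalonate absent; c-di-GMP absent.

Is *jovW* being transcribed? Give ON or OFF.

ON

Tagatose is present, so LomV is inactive.
Mevalonate is absent, so YilT is active.
No repressor is bound and YilT is active, so *fenR* is transcribed.
So FenR is produced and active.
Ni²⁺ is absent, so OrvY is inactive.
c-di-GMP is absent, so MibX is active.
Autoinducer-2 is absent, so YilR is active.
With repressor MibX bound, *cilJ* is not transcribed.
So CilJ is not produced.
No repressor is bound and FenR is active, so *jovW* is transcribed.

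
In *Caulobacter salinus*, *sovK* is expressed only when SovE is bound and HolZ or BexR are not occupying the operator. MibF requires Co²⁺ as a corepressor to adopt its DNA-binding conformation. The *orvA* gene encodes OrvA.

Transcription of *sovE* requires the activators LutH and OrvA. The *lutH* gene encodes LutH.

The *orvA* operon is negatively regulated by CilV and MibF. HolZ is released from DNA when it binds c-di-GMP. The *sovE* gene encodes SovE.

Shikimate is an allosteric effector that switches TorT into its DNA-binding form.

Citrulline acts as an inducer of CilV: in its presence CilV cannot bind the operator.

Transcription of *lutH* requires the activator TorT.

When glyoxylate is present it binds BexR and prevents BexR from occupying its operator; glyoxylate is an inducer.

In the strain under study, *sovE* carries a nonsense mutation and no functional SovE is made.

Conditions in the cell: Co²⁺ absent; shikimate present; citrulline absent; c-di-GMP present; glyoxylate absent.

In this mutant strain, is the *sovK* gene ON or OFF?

c-di-GMP is present, so HolZ is inactive.
Glyoxylate is absent, so BexR is active.
SovE is non-functional in this strain, so it has no effect.
With repressor BexR bound, *sovK* is not transcribed.

OFF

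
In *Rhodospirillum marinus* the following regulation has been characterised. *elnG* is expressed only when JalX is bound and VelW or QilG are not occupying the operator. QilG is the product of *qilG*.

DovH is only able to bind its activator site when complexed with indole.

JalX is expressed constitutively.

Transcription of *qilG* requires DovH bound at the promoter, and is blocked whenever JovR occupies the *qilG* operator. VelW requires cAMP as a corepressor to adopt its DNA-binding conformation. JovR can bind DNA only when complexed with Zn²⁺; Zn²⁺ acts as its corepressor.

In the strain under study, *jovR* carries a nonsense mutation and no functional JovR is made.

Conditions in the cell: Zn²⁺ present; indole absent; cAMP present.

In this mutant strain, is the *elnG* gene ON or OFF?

OFF

cAMP is present, so VelW is active.
JalX is produced constitutively and is active.
Indole is absent, so DovH is inactive.
JovR is non-functional in this strain, so it has no effect.
Required activator DovH is absent, so *qilG* is not transcribed.
So QilG is not produced.
With repressor VelW bound, *elnG* is not transcribed.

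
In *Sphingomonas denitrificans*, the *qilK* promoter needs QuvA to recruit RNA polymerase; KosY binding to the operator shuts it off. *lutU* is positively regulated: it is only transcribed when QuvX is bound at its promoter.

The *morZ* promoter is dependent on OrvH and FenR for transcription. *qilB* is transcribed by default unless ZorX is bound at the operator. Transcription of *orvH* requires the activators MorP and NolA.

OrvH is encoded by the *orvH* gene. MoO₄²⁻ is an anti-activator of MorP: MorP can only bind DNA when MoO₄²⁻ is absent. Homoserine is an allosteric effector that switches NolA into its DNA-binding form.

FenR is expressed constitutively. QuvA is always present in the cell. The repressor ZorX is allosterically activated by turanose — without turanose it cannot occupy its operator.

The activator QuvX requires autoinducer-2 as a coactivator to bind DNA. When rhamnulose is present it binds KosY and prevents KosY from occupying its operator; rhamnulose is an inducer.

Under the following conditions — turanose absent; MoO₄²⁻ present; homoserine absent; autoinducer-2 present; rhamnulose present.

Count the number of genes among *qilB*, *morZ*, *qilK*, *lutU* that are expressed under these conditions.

3

Turanose is absent, so ZorX is inactive.
With no repressor bound, *qilB* is transcribed.
→ *qilB* is ON.
MoO₄²⁻ is present, so MorP is inactive.
Homoserine is absent, so NolA is inactive.
Required activator MorP is absent, so *orvH* is not transcribed.
So OrvH is not produced.
FenR is produced constitutively and is active.
Required activator OrvH is absent, so *morZ* is not transcribed.
→ *morZ* is OFF.
Rhamnulose is present, so KosY is inactive.
QuvA is produced constitutively and is active.
No repressor is bound and QuvA is active, so *qilK* is transcribed.
→ *qilK* is ON.
Autoinducer-2 is present, so QuvX is active.
No repressor is bound and QuvX is active, so *lutU* is transcribed.
→ *lutU* is ON.
3 of the 4 genes are transcribed.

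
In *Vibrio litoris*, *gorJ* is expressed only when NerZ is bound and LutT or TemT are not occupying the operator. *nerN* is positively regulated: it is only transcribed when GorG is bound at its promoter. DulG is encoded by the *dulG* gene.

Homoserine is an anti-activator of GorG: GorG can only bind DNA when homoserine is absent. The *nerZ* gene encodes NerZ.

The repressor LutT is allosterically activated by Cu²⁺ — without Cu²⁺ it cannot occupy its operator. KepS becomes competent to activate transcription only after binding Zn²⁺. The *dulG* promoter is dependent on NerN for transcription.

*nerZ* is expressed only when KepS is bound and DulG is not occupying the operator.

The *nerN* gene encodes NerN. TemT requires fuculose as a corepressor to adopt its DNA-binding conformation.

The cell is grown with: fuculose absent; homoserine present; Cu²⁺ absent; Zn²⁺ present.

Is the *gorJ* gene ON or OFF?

ON

Cu²⁺ is absent, so LutT is inactive.
Zn²⁺ is present, so KepS is active.
Homoserine is present, so GorG is inactive.
Required activator GorG is absent, so *nerN* is not transcribed.
So NerN is not produced.
Required activator NerN is absent, so *dulG* is not transcribed.
So DulG is not produced.
No repressor is bound and KepS is active, so *nerZ* is transcribed.
So NerZ is produced and active.
Fuculose is absent, so TemT is inactive.
No repressor is bound and NerZ is active, so *gorJ* is transcribed.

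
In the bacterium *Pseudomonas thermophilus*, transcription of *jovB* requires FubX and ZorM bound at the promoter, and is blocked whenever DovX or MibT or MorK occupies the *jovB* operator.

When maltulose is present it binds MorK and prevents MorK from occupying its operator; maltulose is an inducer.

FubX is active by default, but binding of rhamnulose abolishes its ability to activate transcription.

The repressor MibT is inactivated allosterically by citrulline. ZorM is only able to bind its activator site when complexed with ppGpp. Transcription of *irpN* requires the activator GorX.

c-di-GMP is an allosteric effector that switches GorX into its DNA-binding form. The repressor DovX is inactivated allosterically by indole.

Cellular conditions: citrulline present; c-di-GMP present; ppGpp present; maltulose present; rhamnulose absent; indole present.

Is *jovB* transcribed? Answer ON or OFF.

Indole is present, so DovX is inactive.
Rhamnulose is absent, so FubX is active.
Citrulline is present, so MibT is inactive.
Maltulose is present, so MorK is inactive.
ppGpp is present, so ZorM is active.
No repressor is bound and FubX and ZorM are active, so *jovB* is transcribed.

ON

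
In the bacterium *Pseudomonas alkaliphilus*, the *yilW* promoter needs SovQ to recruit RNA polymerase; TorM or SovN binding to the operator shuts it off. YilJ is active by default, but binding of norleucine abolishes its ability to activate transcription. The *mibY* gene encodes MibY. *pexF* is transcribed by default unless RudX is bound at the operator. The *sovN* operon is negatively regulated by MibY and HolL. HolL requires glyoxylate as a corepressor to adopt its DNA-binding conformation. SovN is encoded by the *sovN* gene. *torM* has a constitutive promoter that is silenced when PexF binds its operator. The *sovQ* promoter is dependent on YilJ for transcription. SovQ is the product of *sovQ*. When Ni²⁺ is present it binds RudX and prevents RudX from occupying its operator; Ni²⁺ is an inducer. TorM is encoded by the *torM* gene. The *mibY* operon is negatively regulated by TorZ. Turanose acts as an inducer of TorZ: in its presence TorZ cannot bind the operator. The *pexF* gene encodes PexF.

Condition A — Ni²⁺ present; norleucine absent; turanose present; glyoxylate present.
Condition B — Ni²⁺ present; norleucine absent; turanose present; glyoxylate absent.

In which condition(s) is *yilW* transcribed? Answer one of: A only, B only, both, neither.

Condition A:
Ni²⁺ is present, so RudX is inactive.
With no repressor bound, *pexF* is transcribed.
So PexF is produced and active.
With repressor PexF bound, *torM* is not transcribed.
So TorM is not produced.
Norleucine is absent, so YilJ is active.
No repressor is bound and YilJ is active, so *sovQ* is transcribed.
So SovQ is produced and active.
Turanose is present, so TorZ is inactive.
With no repressor bound, *mibY* is transcribed.
So MibY is produced and active.
Glyoxylate is present, so HolL is active.
With repressor MibY bound, *sovN* is not transcribed.
So SovN is not produced.
No repressor is bound and SovQ is active, so *yilW* is transcribed.
→ *yilW* is ON in A.
Condition B:
Ni²⁺ is present, so RudX is inactive.
With no repressor bound, *pexF* is transcribed.
So PexF is produced and active.
With repressor PexF bound, *torM* is not transcribed.
So TorM is not produced.
Norleucine is absent, so YilJ is active.
No repressor is bound and YilJ is active, so *sovQ* is transcribed.
So SovQ is produced and active.
Turanose is present, so TorZ is inactive.
With no repressor bound, *mibY* is transcribed.
So MibY is produced and active.
Glyoxylate is absent, so HolL is inactive.
With repressor MibY bound, *sovN* is not transcribed.
So SovN is not produced.
No repressor is bound and SovQ is active, so *yilW* is transcribed.
→ *yilW* is ON in B.

both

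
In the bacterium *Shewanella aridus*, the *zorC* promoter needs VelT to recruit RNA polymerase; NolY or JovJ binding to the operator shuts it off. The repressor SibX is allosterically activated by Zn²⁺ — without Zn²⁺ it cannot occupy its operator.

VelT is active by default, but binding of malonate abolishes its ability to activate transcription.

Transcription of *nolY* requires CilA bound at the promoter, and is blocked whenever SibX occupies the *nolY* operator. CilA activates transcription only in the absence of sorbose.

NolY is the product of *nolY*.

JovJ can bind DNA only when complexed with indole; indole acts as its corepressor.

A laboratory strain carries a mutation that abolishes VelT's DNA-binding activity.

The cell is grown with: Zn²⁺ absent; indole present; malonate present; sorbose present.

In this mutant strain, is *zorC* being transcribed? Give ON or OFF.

OFF

VelT is non-functional in this strain, so it has no effect.
Zn²⁺ is absent, so SibX is inactive.
Sorbose is present, so CilA is inactive.
Required activator CilA is absent, so *nolY* is not transcribed.
So NolY is not produced.
Indole is present, so JovJ is active.
With repressor JovJ bound, *zorC* is not transcribed.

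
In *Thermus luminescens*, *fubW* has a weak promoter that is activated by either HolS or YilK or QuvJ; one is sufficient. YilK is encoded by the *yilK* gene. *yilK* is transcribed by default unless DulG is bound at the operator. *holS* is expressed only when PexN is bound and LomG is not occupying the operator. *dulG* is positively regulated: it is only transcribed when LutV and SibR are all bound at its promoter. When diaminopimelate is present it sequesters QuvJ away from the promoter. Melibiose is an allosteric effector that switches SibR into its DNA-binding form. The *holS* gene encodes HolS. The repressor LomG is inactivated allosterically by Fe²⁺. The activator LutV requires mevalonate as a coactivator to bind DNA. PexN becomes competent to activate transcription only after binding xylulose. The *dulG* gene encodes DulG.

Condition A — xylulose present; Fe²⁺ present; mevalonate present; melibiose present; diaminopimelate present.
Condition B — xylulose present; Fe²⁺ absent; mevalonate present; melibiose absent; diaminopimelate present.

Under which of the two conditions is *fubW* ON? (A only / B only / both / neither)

both

Condition A:
Xylulose is present, so PexN is active.
Fe²⁺ is present, so LomG is inactive.
No repressor is bound and PexN is active, so *holS* is transcribed.
So HolS is produced and active.
Mevalonate is present, so LutV is active.
Melibiose is present, so SibR is active.
No repressor is bound and LutV and SibR are active, so *dulG* is transcribed.
So DulG is produced and active.
With repressor DulG bound, *yilK* is not transcribed.
So YilK is not produced.
Diaminopimelate is present, so QuvJ is inactive.
Activator HolS is present, so *fubW* is transcribed.
→ *fubW* is ON in A.
Condition B:
Xylulose is present, so PexN is active.
Fe²⁺ is absent, so LomG is active.
With repressor LomG bound, *holS* is not transcribed.
So HolS is not produced.
Mevalonate is present, so LutV is active.
Melibiose is absent, so SibR is inactive.
Required activator SibR is absent, so *dulG* is not transcribed.
So DulG is not produced.
With no repressor bound, *yilK* is transcribed.
So YilK is produced and active.
Diaminopimelate is present, so QuvJ is inactive.
Activator YilK is present, so *fubW* is transcribed.
→ *fubW* is ON in B.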